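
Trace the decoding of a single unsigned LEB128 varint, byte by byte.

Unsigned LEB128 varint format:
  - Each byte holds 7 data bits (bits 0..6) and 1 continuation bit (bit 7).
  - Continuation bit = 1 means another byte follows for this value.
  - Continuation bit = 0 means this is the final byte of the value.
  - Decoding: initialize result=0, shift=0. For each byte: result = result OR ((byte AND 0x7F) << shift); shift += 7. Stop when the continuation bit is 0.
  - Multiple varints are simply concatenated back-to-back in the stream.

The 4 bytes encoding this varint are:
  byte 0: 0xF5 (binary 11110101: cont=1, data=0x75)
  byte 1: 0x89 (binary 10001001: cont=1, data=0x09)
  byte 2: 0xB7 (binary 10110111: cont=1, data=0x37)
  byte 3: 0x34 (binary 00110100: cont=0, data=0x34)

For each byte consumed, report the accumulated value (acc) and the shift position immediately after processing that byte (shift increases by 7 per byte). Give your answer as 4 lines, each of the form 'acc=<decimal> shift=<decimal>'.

byte 0=0xF5: payload=0x75=117, contrib = 117<<0 = 117; acc -> 117, shift -> 7
byte 1=0x89: payload=0x09=9, contrib = 9<<7 = 1152; acc -> 1269, shift -> 14
byte 2=0xB7: payload=0x37=55, contrib = 55<<14 = 901120; acc -> 902389, shift -> 21
byte 3=0x34: payload=0x34=52, contrib = 52<<21 = 109051904; acc -> 109954293, shift -> 28

Answer: acc=117 shift=7
acc=1269 shift=14
acc=902389 shift=21
acc=109954293 shift=28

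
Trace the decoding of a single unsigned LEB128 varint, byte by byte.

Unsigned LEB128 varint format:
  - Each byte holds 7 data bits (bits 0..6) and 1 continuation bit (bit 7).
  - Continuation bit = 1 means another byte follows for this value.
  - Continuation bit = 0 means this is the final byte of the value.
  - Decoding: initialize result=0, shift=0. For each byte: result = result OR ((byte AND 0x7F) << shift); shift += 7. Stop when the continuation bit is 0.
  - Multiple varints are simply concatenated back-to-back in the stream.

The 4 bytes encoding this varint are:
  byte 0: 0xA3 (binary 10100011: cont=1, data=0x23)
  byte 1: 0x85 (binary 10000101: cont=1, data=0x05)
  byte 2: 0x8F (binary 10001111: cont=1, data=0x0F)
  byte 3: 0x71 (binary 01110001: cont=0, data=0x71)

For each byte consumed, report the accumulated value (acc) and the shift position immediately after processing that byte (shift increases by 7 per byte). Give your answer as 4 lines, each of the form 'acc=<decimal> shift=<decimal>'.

Answer: acc=35 shift=7
acc=675 shift=14
acc=246435 shift=21
acc=237224611 shift=28

Derivation:
byte 0=0xA3: payload=0x23=35, contrib = 35<<0 = 35; acc -> 35, shift -> 7
byte 1=0x85: payload=0x05=5, contrib = 5<<7 = 640; acc -> 675, shift -> 14
byte 2=0x8F: payload=0x0F=15, contrib = 15<<14 = 245760; acc -> 246435, shift -> 21
byte 3=0x71: payload=0x71=113, contrib = 113<<21 = 236978176; acc -> 237224611, shift -> 28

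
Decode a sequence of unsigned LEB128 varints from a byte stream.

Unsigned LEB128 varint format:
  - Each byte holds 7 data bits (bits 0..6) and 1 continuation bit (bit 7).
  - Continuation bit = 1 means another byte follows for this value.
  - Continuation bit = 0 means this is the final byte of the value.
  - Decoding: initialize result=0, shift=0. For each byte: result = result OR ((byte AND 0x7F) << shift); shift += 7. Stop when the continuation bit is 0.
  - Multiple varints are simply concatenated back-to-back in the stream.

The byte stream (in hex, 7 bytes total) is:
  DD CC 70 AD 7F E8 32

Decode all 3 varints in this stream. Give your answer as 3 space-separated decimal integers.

Answer: 1844829 16301 6504

Derivation:
  byte[0]=0xDD cont=1 payload=0x5D=93: acc |= 93<<0 -> acc=93 shift=7
  byte[1]=0xCC cont=1 payload=0x4C=76: acc |= 76<<7 -> acc=9821 shift=14
  byte[2]=0x70 cont=0 payload=0x70=112: acc |= 112<<14 -> acc=1844829 shift=21 [end]
Varint 1: bytes[0:3] = DD CC 70 -> value 1844829 (3 byte(s))
  byte[3]=0xAD cont=1 payload=0x2D=45: acc |= 45<<0 -> acc=45 shift=7
  byte[4]=0x7F cont=0 payload=0x7F=127: acc |= 127<<7 -> acc=16301 shift=14 [end]
Varint 2: bytes[3:5] = AD 7F -> value 16301 (2 byte(s))
  byte[5]=0xE8 cont=1 payload=0x68=104: acc |= 104<<0 -> acc=104 shift=7
  byte[6]=0x32 cont=0 payload=0x32=50: acc |= 50<<7 -> acc=6504 shift=14 [end]
Varint 3: bytes[5:7] = E8 32 -> value 6504 (2 byte(s))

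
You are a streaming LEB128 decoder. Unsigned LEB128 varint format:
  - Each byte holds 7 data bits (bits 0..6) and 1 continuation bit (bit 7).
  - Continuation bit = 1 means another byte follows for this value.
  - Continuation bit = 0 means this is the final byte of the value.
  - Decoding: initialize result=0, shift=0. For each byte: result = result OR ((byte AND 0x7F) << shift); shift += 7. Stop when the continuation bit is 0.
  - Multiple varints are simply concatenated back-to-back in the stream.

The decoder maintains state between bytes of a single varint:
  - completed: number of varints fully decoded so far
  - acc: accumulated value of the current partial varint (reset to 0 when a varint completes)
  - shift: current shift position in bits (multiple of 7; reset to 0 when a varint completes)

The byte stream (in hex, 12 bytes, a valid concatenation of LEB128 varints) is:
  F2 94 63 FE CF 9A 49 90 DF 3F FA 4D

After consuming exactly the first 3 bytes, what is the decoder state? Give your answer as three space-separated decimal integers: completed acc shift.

Answer: 1 0 0

Derivation:
byte[0]=0xF2 cont=1 payload=0x72: acc |= 114<<0 -> completed=0 acc=114 shift=7
byte[1]=0x94 cont=1 payload=0x14: acc |= 20<<7 -> completed=0 acc=2674 shift=14
byte[2]=0x63 cont=0 payload=0x63: varint #1 complete (value=1624690); reset -> completed=1 acc=0 shift=0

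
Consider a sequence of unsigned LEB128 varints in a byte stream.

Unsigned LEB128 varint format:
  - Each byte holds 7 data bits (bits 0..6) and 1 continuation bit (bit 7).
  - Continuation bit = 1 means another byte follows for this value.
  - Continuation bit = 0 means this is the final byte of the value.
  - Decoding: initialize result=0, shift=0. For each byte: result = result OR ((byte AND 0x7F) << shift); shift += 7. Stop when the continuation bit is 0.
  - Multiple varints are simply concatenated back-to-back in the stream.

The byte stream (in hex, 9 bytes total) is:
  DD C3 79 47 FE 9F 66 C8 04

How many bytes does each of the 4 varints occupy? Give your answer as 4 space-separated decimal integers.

  byte[0]=0xDD cont=1 payload=0x5D=93: acc |= 93<<0 -> acc=93 shift=7
  byte[1]=0xC3 cont=1 payload=0x43=67: acc |= 67<<7 -> acc=8669 shift=14
  byte[2]=0x79 cont=0 payload=0x79=121: acc |= 121<<14 -> acc=1991133 shift=21 [end]
Varint 1: bytes[0:3] = DD C3 79 -> value 1991133 (3 byte(s))
  byte[3]=0x47 cont=0 payload=0x47=71: acc |= 71<<0 -> acc=71 shift=7 [end]
Varint 2: bytes[3:4] = 47 -> value 71 (1 byte(s))
  byte[4]=0xFE cont=1 payload=0x7E=126: acc |= 126<<0 -> acc=126 shift=7
  byte[5]=0x9F cont=1 payload=0x1F=31: acc |= 31<<7 -> acc=4094 shift=14
  byte[6]=0x66 cont=0 payload=0x66=102: acc |= 102<<14 -> acc=1675262 shift=21 [end]
Varint 3: bytes[4:7] = FE 9F 66 -> value 1675262 (3 byte(s))
  byte[7]=0xC8 cont=1 payload=0x48=72: acc |= 72<<0 -> acc=72 shift=7
  byte[8]=0x04 cont=0 payload=0x04=4: acc |= 4<<7 -> acc=584 shift=14 [end]
Varint 4: bytes[7:9] = C8 04 -> value 584 (2 byte(s))

Answer: 3 1 3 2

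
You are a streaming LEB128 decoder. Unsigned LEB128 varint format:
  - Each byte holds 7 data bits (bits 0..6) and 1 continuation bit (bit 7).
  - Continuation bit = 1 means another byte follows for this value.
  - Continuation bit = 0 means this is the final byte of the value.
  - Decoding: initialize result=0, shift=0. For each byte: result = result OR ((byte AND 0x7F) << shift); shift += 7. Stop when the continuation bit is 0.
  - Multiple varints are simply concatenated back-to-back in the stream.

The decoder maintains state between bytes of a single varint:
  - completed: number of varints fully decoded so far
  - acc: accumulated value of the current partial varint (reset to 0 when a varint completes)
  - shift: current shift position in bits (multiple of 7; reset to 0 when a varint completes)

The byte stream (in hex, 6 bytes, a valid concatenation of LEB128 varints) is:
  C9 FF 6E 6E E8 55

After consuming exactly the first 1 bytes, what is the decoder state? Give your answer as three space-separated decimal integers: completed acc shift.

Answer: 0 73 7

Derivation:
byte[0]=0xC9 cont=1 payload=0x49: acc |= 73<<0 -> completed=0 acc=73 shift=7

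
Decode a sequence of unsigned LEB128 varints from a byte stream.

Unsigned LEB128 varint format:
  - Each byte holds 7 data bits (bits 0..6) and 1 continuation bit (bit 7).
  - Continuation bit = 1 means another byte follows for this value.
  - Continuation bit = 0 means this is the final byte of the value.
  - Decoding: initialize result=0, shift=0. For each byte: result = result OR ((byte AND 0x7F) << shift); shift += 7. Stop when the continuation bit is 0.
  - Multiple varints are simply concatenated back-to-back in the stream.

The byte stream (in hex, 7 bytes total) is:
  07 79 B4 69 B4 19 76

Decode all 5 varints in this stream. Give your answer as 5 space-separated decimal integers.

Answer: 7 121 13492 3252 118

Derivation:
  byte[0]=0x07 cont=0 payload=0x07=7: acc |= 7<<0 -> acc=7 shift=7 [end]
Varint 1: bytes[0:1] = 07 -> value 7 (1 byte(s))
  byte[1]=0x79 cont=0 payload=0x79=121: acc |= 121<<0 -> acc=121 shift=7 [end]
Varint 2: bytes[1:2] = 79 -> value 121 (1 byte(s))
  byte[2]=0xB4 cont=1 payload=0x34=52: acc |= 52<<0 -> acc=52 shift=7
  byte[3]=0x69 cont=0 payload=0x69=105: acc |= 105<<7 -> acc=13492 shift=14 [end]
Varint 3: bytes[2:4] = B4 69 -> value 13492 (2 byte(s))
  byte[4]=0xB4 cont=1 payload=0x34=52: acc |= 52<<0 -> acc=52 shift=7
  byte[5]=0x19 cont=0 payload=0x19=25: acc |= 25<<7 -> acc=3252 shift=14 [end]
Varint 4: bytes[4:6] = B4 19 -> value 3252 (2 byte(s))
  byte[6]=0x76 cont=0 payload=0x76=118: acc |= 118<<0 -> acc=118 shift=7 [end]
Varint 5: bytes[6:7] = 76 -> value 118 (1 byte(s))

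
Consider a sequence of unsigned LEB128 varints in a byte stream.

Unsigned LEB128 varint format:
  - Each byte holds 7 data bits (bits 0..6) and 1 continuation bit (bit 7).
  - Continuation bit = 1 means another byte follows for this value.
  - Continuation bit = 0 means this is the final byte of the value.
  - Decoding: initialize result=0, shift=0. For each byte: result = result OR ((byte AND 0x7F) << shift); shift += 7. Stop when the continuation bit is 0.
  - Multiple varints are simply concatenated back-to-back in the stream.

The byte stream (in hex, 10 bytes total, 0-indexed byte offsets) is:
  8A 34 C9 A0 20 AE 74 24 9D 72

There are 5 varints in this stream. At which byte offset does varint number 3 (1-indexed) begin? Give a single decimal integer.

  byte[0]=0x8A cont=1 payload=0x0A=10: acc |= 10<<0 -> acc=10 shift=7
  byte[1]=0x34 cont=0 payload=0x34=52: acc |= 52<<7 -> acc=6666 shift=14 [end]
Varint 1: bytes[0:2] = 8A 34 -> value 6666 (2 byte(s))
  byte[2]=0xC9 cont=1 payload=0x49=73: acc |= 73<<0 -> acc=73 shift=7
  byte[3]=0xA0 cont=1 payload=0x20=32: acc |= 32<<7 -> acc=4169 shift=14
  byte[4]=0x20 cont=0 payload=0x20=32: acc |= 32<<14 -> acc=528457 shift=21 [end]
Varint 2: bytes[2:5] = C9 A0 20 -> value 528457 (3 byte(s))
  byte[5]=0xAE cont=1 payload=0x2E=46: acc |= 46<<0 -> acc=46 shift=7
  byte[6]=0x74 cont=0 payload=0x74=116: acc |= 116<<7 -> acc=14894 shift=14 [end]
Varint 3: bytes[5:7] = AE 74 -> value 14894 (2 byte(s))
  byte[7]=0x24 cont=0 payload=0x24=36: acc |= 36<<0 -> acc=36 shift=7 [end]
Varint 4: bytes[7:8] = 24 -> value 36 (1 byte(s))
  byte[8]=0x9D cont=1 payload=0x1D=29: acc |= 29<<0 -> acc=29 shift=7
  byte[9]=0x72 cont=0 payload=0x72=114: acc |= 114<<7 -> acc=14621 shift=14 [end]
Varint 5: bytes[8:10] = 9D 72 -> value 14621 (2 byte(s))

Answer: 5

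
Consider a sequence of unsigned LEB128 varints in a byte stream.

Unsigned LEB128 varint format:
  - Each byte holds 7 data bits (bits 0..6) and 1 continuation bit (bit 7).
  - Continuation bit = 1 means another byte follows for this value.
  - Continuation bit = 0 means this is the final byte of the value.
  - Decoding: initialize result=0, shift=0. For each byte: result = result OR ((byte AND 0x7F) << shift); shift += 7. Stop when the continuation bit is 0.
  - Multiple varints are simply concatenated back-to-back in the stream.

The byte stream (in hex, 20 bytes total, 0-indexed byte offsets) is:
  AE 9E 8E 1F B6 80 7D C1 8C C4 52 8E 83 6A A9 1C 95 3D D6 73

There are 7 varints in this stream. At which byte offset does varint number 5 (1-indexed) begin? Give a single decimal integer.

Answer: 14

Derivation:
  byte[0]=0xAE cont=1 payload=0x2E=46: acc |= 46<<0 -> acc=46 shift=7
  byte[1]=0x9E cont=1 payload=0x1E=30: acc |= 30<<7 -> acc=3886 shift=14
  byte[2]=0x8E cont=1 payload=0x0E=14: acc |= 14<<14 -> acc=233262 shift=21
  byte[3]=0x1F cont=0 payload=0x1F=31: acc |= 31<<21 -> acc=65244974 shift=28 [end]
Varint 1: bytes[0:4] = AE 9E 8E 1F -> value 65244974 (4 byte(s))
  byte[4]=0xB6 cont=1 payload=0x36=54: acc |= 54<<0 -> acc=54 shift=7
  byte[5]=0x80 cont=1 payload=0x00=0: acc |= 0<<7 -> acc=54 shift=14
  byte[6]=0x7D cont=0 payload=0x7D=125: acc |= 125<<14 -> acc=2048054 shift=21 [end]
Varint 2: bytes[4:7] = B6 80 7D -> value 2048054 (3 byte(s))
  byte[7]=0xC1 cont=1 payload=0x41=65: acc |= 65<<0 -> acc=65 shift=7
  byte[8]=0x8C cont=1 payload=0x0C=12: acc |= 12<<7 -> acc=1601 shift=14
  byte[9]=0xC4 cont=1 payload=0x44=68: acc |= 68<<14 -> acc=1115713 shift=21
  byte[10]=0x52 cont=0 payload=0x52=82: acc |= 82<<21 -> acc=173082177 shift=28 [end]
Varint 3: bytes[7:11] = C1 8C C4 52 -> value 173082177 (4 byte(s))
  byte[11]=0x8E cont=1 payload=0x0E=14: acc |= 14<<0 -> acc=14 shift=7
  byte[12]=0x83 cont=1 payload=0x03=3: acc |= 3<<7 -> acc=398 shift=14
  byte[13]=0x6A cont=0 payload=0x6A=106: acc |= 106<<14 -> acc=1737102 shift=21 [end]
Varint 4: bytes[11:14] = 8E 83 6A -> value 1737102 (3 byte(s))
  byte[14]=0xA9 cont=1 payload=0x29=41: acc |= 41<<0 -> acc=41 shift=7
  byte[15]=0x1C cont=0 payload=0x1C=28: acc |= 28<<7 -> acc=3625 shift=14 [end]
Varint 5: bytes[14:16] = A9 1C -> value 3625 (2 byte(s))
  byte[16]=0x95 cont=1 payload=0x15=21: acc |= 21<<0 -> acc=21 shift=7
  byte[17]=0x3D cont=0 payload=0x3D=61: acc |= 61<<7 -> acc=7829 shift=14 [end]
Varint 6: bytes[16:18] = 95 3D -> value 7829 (2 byte(s))
  byte[18]=0xD6 cont=1 payload=0x56=86: acc |= 86<<0 -> acc=86 shift=7
  byte[19]=0x73 cont=0 payload=0x73=115: acc |= 115<<7 -> acc=14806 shift=14 [end]
Varint 7: bytes[18:20] = D6 73 -> value 14806 (2 byte(s))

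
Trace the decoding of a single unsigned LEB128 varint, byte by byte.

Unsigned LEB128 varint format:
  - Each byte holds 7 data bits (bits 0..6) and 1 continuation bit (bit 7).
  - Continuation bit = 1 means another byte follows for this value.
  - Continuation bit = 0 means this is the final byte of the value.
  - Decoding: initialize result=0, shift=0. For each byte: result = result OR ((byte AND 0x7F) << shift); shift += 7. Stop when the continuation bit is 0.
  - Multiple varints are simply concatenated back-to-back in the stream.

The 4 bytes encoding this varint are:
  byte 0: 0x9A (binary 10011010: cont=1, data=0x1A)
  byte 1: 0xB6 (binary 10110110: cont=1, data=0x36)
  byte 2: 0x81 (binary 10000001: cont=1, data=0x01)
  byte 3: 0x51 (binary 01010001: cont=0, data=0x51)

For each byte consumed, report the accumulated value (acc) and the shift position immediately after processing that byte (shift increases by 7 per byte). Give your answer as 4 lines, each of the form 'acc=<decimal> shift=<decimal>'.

Answer: acc=26 shift=7
acc=6938 shift=14
acc=23322 shift=21
acc=169892634 shift=28

Derivation:
byte 0=0x9A: payload=0x1A=26, contrib = 26<<0 = 26; acc -> 26, shift -> 7
byte 1=0xB6: payload=0x36=54, contrib = 54<<7 = 6912; acc -> 6938, shift -> 14
byte 2=0x81: payload=0x01=1, contrib = 1<<14 = 16384; acc -> 23322, shift -> 21
byte 3=0x51: payload=0x51=81, contrib = 81<<21 = 169869312; acc -> 169892634, shift -> 28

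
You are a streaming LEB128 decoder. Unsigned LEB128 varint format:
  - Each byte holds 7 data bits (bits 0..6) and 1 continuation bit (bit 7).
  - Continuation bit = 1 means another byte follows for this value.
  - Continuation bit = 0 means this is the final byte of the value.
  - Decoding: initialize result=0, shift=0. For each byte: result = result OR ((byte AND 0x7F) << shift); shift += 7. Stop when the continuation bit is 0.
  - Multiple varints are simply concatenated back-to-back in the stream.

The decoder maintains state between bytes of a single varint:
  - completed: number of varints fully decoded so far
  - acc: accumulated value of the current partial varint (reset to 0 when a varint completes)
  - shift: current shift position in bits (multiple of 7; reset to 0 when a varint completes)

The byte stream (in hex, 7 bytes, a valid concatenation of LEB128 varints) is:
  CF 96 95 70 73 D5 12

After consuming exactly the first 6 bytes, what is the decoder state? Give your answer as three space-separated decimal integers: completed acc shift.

Answer: 2 85 7

Derivation:
byte[0]=0xCF cont=1 payload=0x4F: acc |= 79<<0 -> completed=0 acc=79 shift=7
byte[1]=0x96 cont=1 payload=0x16: acc |= 22<<7 -> completed=0 acc=2895 shift=14
byte[2]=0x95 cont=1 payload=0x15: acc |= 21<<14 -> completed=0 acc=346959 shift=21
byte[3]=0x70 cont=0 payload=0x70: varint #1 complete (value=235227983); reset -> completed=1 acc=0 shift=0
byte[4]=0x73 cont=0 payload=0x73: varint #2 complete (value=115); reset -> completed=2 acc=0 shift=0
byte[5]=0xD5 cont=1 payload=0x55: acc |= 85<<0 -> completed=2 acc=85 shift=7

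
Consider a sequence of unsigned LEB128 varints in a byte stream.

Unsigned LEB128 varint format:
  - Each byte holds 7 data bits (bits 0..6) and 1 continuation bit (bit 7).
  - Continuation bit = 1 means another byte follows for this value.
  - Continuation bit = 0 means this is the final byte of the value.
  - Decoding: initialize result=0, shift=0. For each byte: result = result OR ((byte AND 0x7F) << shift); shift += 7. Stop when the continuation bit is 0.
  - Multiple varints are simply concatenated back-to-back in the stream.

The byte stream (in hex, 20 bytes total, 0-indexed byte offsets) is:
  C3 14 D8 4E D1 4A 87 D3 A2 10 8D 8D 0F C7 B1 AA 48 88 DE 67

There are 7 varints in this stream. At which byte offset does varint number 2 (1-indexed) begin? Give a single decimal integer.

Answer: 2

Derivation:
  byte[0]=0xC3 cont=1 payload=0x43=67: acc |= 67<<0 -> acc=67 shift=7
  byte[1]=0x14 cont=0 payload=0x14=20: acc |= 20<<7 -> acc=2627 shift=14 [end]
Varint 1: bytes[0:2] = C3 14 -> value 2627 (2 byte(s))
  byte[2]=0xD8 cont=1 payload=0x58=88: acc |= 88<<0 -> acc=88 shift=7
  byte[3]=0x4E cont=0 payload=0x4E=78: acc |= 78<<7 -> acc=10072 shift=14 [end]
Varint 2: bytes[2:4] = D8 4E -> value 10072 (2 byte(s))
  byte[4]=0xD1 cont=1 payload=0x51=81: acc |= 81<<0 -> acc=81 shift=7
  byte[5]=0x4A cont=0 payload=0x4A=74: acc |= 74<<7 -> acc=9553 shift=14 [end]
Varint 3: bytes[4:6] = D1 4A -> value 9553 (2 byte(s))
  byte[6]=0x87 cont=1 payload=0x07=7: acc |= 7<<0 -> acc=7 shift=7
  byte[7]=0xD3 cont=1 payload=0x53=83: acc |= 83<<7 -> acc=10631 shift=14
  byte[8]=0xA2 cont=1 payload=0x22=34: acc |= 34<<14 -> acc=567687 shift=21
  byte[9]=0x10 cont=0 payload=0x10=16: acc |= 16<<21 -> acc=34122119 shift=28 [end]
Varint 4: bytes[6:10] = 87 D3 A2 10 -> value 34122119 (4 byte(s))
  byte[10]=0x8D cont=1 payload=0x0D=13: acc |= 13<<0 -> acc=13 shift=7
  byte[11]=0x8D cont=1 payload=0x0D=13: acc |= 13<<7 -> acc=1677 shift=14
  byte[12]=0x0F cont=0 payload=0x0F=15: acc |= 15<<14 -> acc=247437 shift=21 [end]
Varint 5: bytes[10:13] = 8D 8D 0F -> value 247437 (3 byte(s))
  byte[13]=0xC7 cont=1 payload=0x47=71: acc |= 71<<0 -> acc=71 shift=7
  byte[14]=0xB1 cont=1 payload=0x31=49: acc |= 49<<7 -> acc=6343 shift=14
  byte[15]=0xAA cont=1 payload=0x2A=42: acc |= 42<<14 -> acc=694471 shift=21
  byte[16]=0x48 cont=0 payload=0x48=72: acc |= 72<<21 -> acc=151689415 shift=28 [end]
Varint 6: bytes[13:17] = C7 B1 AA 48 -> value 151689415 (4 byte(s))
  byte[17]=0x88 cont=1 payload=0x08=8: acc |= 8<<0 -> acc=8 shift=7
  byte[18]=0xDE cont=1 payload=0x5E=94: acc |= 94<<7 -> acc=12040 shift=14
  byte[19]=0x67 cont=0 payload=0x67=103: acc |= 103<<14 -> acc=1699592 shift=21 [end]
Varint 7: bytes[17:20] = 88 DE 67 -> value 1699592 (3 byte(s))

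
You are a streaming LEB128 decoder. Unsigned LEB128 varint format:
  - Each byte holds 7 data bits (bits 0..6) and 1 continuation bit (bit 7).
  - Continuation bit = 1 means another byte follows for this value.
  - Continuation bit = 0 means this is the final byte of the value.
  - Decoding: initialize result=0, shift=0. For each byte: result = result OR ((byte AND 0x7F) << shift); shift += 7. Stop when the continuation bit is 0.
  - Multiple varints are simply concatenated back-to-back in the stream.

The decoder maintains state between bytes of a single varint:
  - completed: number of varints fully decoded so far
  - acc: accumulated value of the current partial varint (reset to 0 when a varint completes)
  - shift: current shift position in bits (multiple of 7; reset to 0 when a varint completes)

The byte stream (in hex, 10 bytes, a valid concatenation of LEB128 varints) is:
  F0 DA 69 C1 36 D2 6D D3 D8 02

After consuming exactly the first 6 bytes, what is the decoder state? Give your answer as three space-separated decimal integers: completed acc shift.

Answer: 2 82 7

Derivation:
byte[0]=0xF0 cont=1 payload=0x70: acc |= 112<<0 -> completed=0 acc=112 shift=7
byte[1]=0xDA cont=1 payload=0x5A: acc |= 90<<7 -> completed=0 acc=11632 shift=14
byte[2]=0x69 cont=0 payload=0x69: varint #1 complete (value=1731952); reset -> completed=1 acc=0 shift=0
byte[3]=0xC1 cont=1 payload=0x41: acc |= 65<<0 -> completed=1 acc=65 shift=7
byte[4]=0x36 cont=0 payload=0x36: varint #2 complete (value=6977); reset -> completed=2 acc=0 shift=0
byte[5]=0xD2 cont=1 payload=0x52: acc |= 82<<0 -> completed=2 acc=82 shift=7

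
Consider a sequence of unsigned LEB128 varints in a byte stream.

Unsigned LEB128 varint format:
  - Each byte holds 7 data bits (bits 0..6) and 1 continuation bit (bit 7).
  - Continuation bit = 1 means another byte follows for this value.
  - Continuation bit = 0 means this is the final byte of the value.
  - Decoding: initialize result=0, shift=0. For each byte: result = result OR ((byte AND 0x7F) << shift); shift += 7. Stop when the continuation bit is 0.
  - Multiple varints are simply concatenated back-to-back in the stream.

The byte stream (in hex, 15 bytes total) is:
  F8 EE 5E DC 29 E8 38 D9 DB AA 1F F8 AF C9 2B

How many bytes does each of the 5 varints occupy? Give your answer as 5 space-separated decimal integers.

Answer: 3 2 2 4 4

Derivation:
  byte[0]=0xF8 cont=1 payload=0x78=120: acc |= 120<<0 -> acc=120 shift=7
  byte[1]=0xEE cont=1 payload=0x6E=110: acc |= 110<<7 -> acc=14200 shift=14
  byte[2]=0x5E cont=0 payload=0x5E=94: acc |= 94<<14 -> acc=1554296 shift=21 [end]
Varint 1: bytes[0:3] = F8 EE 5E -> value 1554296 (3 byte(s))
  byte[3]=0xDC cont=1 payload=0x5C=92: acc |= 92<<0 -> acc=92 shift=7
  byte[4]=0x29 cont=0 payload=0x29=41: acc |= 41<<7 -> acc=5340 shift=14 [end]
Varint 2: bytes[3:5] = DC 29 -> value 5340 (2 byte(s))
  byte[5]=0xE8 cont=1 payload=0x68=104: acc |= 104<<0 -> acc=104 shift=7
  byte[6]=0x38 cont=0 payload=0x38=56: acc |= 56<<7 -> acc=7272 shift=14 [end]
Varint 3: bytes[5:7] = E8 38 -> value 7272 (2 byte(s))
  byte[7]=0xD9 cont=1 payload=0x59=89: acc |= 89<<0 -> acc=89 shift=7
  byte[8]=0xDB cont=1 payload=0x5B=91: acc |= 91<<7 -> acc=11737 shift=14
  byte[9]=0xAA cont=1 payload=0x2A=42: acc |= 42<<14 -> acc=699865 shift=21
  byte[10]=0x1F cont=0 payload=0x1F=31: acc |= 31<<21 -> acc=65711577 shift=28 [end]
Varint 4: bytes[7:11] = D9 DB AA 1F -> value 65711577 (4 byte(s))
  byte[11]=0xF8 cont=1 payload=0x78=120: acc |= 120<<0 -> acc=120 shift=7
  byte[12]=0xAF cont=1 payload=0x2F=47: acc |= 47<<7 -> acc=6136 shift=14
  byte[13]=0xC9 cont=1 payload=0x49=73: acc |= 73<<14 -> acc=1202168 shift=21
  byte[14]=0x2B cont=0 payload=0x2B=43: acc |= 43<<21 -> acc=91379704 shift=28 [end]
Varint 5: bytes[11:15] = F8 AF C9 2B -> value 91379704 (4 byte(s))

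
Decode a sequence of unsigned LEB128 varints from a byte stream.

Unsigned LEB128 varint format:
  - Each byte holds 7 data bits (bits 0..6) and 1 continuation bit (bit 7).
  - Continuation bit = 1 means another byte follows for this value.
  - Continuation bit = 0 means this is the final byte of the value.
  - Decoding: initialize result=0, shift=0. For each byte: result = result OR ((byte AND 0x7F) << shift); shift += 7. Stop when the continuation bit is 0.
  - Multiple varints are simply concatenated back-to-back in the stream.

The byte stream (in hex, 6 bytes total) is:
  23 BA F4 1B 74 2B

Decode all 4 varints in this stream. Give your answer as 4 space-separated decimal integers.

Answer: 35 457274 116 43

Derivation:
  byte[0]=0x23 cont=0 payload=0x23=35: acc |= 35<<0 -> acc=35 shift=7 [end]
Varint 1: bytes[0:1] = 23 -> value 35 (1 byte(s))
  byte[1]=0xBA cont=1 payload=0x3A=58: acc |= 58<<0 -> acc=58 shift=7
  byte[2]=0xF4 cont=1 payload=0x74=116: acc |= 116<<7 -> acc=14906 shift=14
  byte[3]=0x1B cont=0 payload=0x1B=27: acc |= 27<<14 -> acc=457274 shift=21 [end]
Varint 2: bytes[1:4] = BA F4 1B -> value 457274 (3 byte(s))
  byte[4]=0x74 cont=0 payload=0x74=116: acc |= 116<<0 -> acc=116 shift=7 [end]
Varint 3: bytes[4:5] = 74 -> value 116 (1 byte(s))
  byte[5]=0x2B cont=0 payload=0x2B=43: acc |= 43<<0 -> acc=43 shift=7 [end]
Varint 4: bytes[5:6] = 2B -> value 43 (1 byte(s))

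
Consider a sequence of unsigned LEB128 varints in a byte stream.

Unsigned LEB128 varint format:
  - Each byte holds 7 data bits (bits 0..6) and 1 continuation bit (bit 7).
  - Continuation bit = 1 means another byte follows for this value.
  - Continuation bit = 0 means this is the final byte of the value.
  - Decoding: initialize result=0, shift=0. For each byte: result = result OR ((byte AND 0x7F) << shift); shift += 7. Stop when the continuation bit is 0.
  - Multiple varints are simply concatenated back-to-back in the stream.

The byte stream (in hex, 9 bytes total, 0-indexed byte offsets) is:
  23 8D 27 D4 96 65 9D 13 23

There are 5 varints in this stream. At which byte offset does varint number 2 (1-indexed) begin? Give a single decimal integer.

  byte[0]=0x23 cont=0 payload=0x23=35: acc |= 35<<0 -> acc=35 shift=7 [end]
Varint 1: bytes[0:1] = 23 -> value 35 (1 byte(s))
  byte[1]=0x8D cont=1 payload=0x0D=13: acc |= 13<<0 -> acc=13 shift=7
  byte[2]=0x27 cont=0 payload=0x27=39: acc |= 39<<7 -> acc=5005 shift=14 [end]
Varint 2: bytes[1:3] = 8D 27 -> value 5005 (2 byte(s))
  byte[3]=0xD4 cont=1 payload=0x54=84: acc |= 84<<0 -> acc=84 shift=7
  byte[4]=0x96 cont=1 payload=0x16=22: acc |= 22<<7 -> acc=2900 shift=14
  byte[5]=0x65 cont=0 payload=0x65=101: acc |= 101<<14 -> acc=1657684 shift=21 [end]
Varint 3: bytes[3:6] = D4 96 65 -> value 1657684 (3 byte(s))
  byte[6]=0x9D cont=1 payload=0x1D=29: acc |= 29<<0 -> acc=29 shift=7
  byte[7]=0x13 cont=0 payload=0x13=19: acc |= 19<<7 -> acc=2461 shift=14 [end]
Varint 4: bytes[6:8] = 9D 13 -> value 2461 (2 byte(s))
  byte[8]=0x23 cont=0 payload=0x23=35: acc |= 35<<0 -> acc=35 shift=7 [end]
Varint 5: bytes[8:9] = 23 -> value 35 (1 byte(s))

Answer: 1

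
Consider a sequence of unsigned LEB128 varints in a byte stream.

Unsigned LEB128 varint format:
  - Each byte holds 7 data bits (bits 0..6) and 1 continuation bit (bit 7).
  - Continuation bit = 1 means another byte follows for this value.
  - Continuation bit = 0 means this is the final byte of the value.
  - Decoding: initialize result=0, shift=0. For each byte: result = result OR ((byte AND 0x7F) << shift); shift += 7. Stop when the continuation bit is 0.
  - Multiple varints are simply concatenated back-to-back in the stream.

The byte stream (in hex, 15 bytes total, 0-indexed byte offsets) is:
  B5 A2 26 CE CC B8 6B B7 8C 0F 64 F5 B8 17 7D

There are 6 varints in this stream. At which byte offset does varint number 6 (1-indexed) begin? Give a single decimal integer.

Answer: 14

Derivation:
  byte[0]=0xB5 cont=1 payload=0x35=53: acc |= 53<<0 -> acc=53 shift=7
  byte[1]=0xA2 cont=1 payload=0x22=34: acc |= 34<<7 -> acc=4405 shift=14
  byte[2]=0x26 cont=0 payload=0x26=38: acc |= 38<<14 -> acc=626997 shift=21 [end]
Varint 1: bytes[0:3] = B5 A2 26 -> value 626997 (3 byte(s))
  byte[3]=0xCE cont=1 payload=0x4E=78: acc |= 78<<0 -> acc=78 shift=7
  byte[4]=0xCC cont=1 payload=0x4C=76: acc |= 76<<7 -> acc=9806 shift=14
  byte[5]=0xB8 cont=1 payload=0x38=56: acc |= 56<<14 -> acc=927310 shift=21
  byte[6]=0x6B cont=0 payload=0x6B=107: acc |= 107<<21 -> acc=225322574 shift=28 [end]
Varint 2: bytes[3:7] = CE CC B8 6B -> value 225322574 (4 byte(s))
  byte[7]=0xB7 cont=1 payload=0x37=55: acc |= 55<<0 -> acc=55 shift=7
  byte[8]=0x8C cont=1 payload=0x0C=12: acc |= 12<<7 -> acc=1591 shift=14
  byte[9]=0x0F cont=0 payload=0x0F=15: acc |= 15<<14 -> acc=247351 shift=21 [end]
Varint 3: bytes[7:10] = B7 8C 0F -> value 247351 (3 byte(s))
  byte[10]=0x64 cont=0 payload=0x64=100: acc |= 100<<0 -> acc=100 shift=7 [end]
Varint 4: bytes[10:11] = 64 -> value 100 (1 byte(s))
  byte[11]=0xF5 cont=1 payload=0x75=117: acc |= 117<<0 -> acc=117 shift=7
  byte[12]=0xB8 cont=1 payload=0x38=56: acc |= 56<<7 -> acc=7285 shift=14
  byte[13]=0x17 cont=0 payload=0x17=23: acc |= 23<<14 -> acc=384117 shift=21 [end]
Varint 5: bytes[11:14] = F5 B8 17 -> value 384117 (3 byte(s))
  byte[14]=0x7D cont=0 payload=0x7D=125: acc |= 125<<0 -> acc=125 shift=7 [end]
Varint 6: bytes[14:15] = 7D -> value 125 (1 byte(s))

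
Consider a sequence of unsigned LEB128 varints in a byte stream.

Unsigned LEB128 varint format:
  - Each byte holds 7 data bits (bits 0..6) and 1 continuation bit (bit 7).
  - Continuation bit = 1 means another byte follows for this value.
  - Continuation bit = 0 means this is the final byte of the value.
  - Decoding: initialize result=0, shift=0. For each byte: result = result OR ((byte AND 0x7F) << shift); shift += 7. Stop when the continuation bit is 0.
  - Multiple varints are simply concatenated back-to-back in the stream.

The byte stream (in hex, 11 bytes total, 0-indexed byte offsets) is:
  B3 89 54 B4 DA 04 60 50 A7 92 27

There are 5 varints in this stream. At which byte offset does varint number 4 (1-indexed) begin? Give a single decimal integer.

  byte[0]=0xB3 cont=1 payload=0x33=51: acc |= 51<<0 -> acc=51 shift=7
  byte[1]=0x89 cont=1 payload=0x09=9: acc |= 9<<7 -> acc=1203 shift=14
  byte[2]=0x54 cont=0 payload=0x54=84: acc |= 84<<14 -> acc=1377459 shift=21 [end]
Varint 1: bytes[0:3] = B3 89 54 -> value 1377459 (3 byte(s))
  byte[3]=0xB4 cont=1 payload=0x34=52: acc |= 52<<0 -> acc=52 shift=7
  byte[4]=0xDA cont=1 payload=0x5A=90: acc |= 90<<7 -> acc=11572 shift=14
  byte[5]=0x04 cont=0 payload=0x04=4: acc |= 4<<14 -> acc=77108 shift=21 [end]
Varint 2: bytes[3:6] = B4 DA 04 -> value 77108 (3 byte(s))
  byte[6]=0x60 cont=0 payload=0x60=96: acc |= 96<<0 -> acc=96 shift=7 [end]
Varint 3: bytes[6:7] = 60 -> value 96 (1 byte(s))
  byte[7]=0x50 cont=0 payload=0x50=80: acc |= 80<<0 -> acc=80 shift=7 [end]
Varint 4: bytes[7:8] = 50 -> value 80 (1 byte(s))
  byte[8]=0xA7 cont=1 payload=0x27=39: acc |= 39<<0 -> acc=39 shift=7
  byte[9]=0x92 cont=1 payload=0x12=18: acc |= 18<<7 -> acc=2343 shift=14
  byte[10]=0x27 cont=0 payload=0x27=39: acc |= 39<<14 -> acc=641319 shift=21 [end]
Varint 5: bytes[8:11] = A7 92 27 -> value 641319 (3 byte(s))

Answer: 7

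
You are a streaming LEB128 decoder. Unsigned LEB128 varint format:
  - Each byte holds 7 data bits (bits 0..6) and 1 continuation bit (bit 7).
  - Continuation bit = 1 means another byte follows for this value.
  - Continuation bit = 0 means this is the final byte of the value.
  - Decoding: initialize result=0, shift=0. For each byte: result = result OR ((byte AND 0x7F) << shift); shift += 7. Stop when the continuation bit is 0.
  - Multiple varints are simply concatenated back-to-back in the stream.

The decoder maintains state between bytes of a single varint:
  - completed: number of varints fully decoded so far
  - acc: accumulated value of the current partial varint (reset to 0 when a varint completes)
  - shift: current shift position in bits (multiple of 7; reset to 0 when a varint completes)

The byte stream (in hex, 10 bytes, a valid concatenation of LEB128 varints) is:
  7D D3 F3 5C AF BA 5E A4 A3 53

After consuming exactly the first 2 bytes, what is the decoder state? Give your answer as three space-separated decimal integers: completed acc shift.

Answer: 1 83 7

Derivation:
byte[0]=0x7D cont=0 payload=0x7D: varint #1 complete (value=125); reset -> completed=1 acc=0 shift=0
byte[1]=0xD3 cont=1 payload=0x53: acc |= 83<<0 -> completed=1 acc=83 shift=7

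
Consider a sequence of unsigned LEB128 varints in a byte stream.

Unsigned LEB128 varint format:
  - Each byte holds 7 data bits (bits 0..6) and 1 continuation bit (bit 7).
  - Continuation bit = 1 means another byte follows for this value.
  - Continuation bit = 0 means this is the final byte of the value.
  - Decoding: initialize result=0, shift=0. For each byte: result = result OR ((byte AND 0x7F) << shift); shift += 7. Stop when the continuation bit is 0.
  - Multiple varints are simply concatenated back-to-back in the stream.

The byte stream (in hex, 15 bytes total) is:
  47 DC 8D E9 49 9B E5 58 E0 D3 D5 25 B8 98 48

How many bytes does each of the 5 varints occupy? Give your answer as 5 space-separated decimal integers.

Answer: 1 4 3 4 3

Derivation:
  byte[0]=0x47 cont=0 payload=0x47=71: acc |= 71<<0 -> acc=71 shift=7 [end]
Varint 1: bytes[0:1] = 47 -> value 71 (1 byte(s))
  byte[1]=0xDC cont=1 payload=0x5C=92: acc |= 92<<0 -> acc=92 shift=7
  byte[2]=0x8D cont=1 payload=0x0D=13: acc |= 13<<7 -> acc=1756 shift=14
  byte[3]=0xE9 cont=1 payload=0x69=105: acc |= 105<<14 -> acc=1722076 shift=21
  byte[4]=0x49 cont=0 payload=0x49=73: acc |= 73<<21 -> acc=154814172 shift=28 [end]
Varint 2: bytes[1:5] = DC 8D E9 49 -> value 154814172 (4 byte(s))
  byte[5]=0x9B cont=1 payload=0x1B=27: acc |= 27<<0 -> acc=27 shift=7
  byte[6]=0xE5 cont=1 payload=0x65=101: acc |= 101<<7 -> acc=12955 shift=14
  byte[7]=0x58 cont=0 payload=0x58=88: acc |= 88<<14 -> acc=1454747 shift=21 [end]
Varint 3: bytes[5:8] = 9B E5 58 -> value 1454747 (3 byte(s))
  byte[8]=0xE0 cont=1 payload=0x60=96: acc |= 96<<0 -> acc=96 shift=7
  byte[9]=0xD3 cont=1 payload=0x53=83: acc |= 83<<7 -> acc=10720 shift=14
  byte[10]=0xD5 cont=1 payload=0x55=85: acc |= 85<<14 -> acc=1403360 shift=21
  byte[11]=0x25 cont=0 payload=0x25=37: acc |= 37<<21 -> acc=78997984 shift=28 [end]
Varint 4: bytes[8:12] = E0 D3 D5 25 -> value 78997984 (4 byte(s))
  byte[12]=0xB8 cont=1 payload=0x38=56: acc |= 56<<0 -> acc=56 shift=7
  byte[13]=0x98 cont=1 payload=0x18=24: acc |= 24<<7 -> acc=3128 shift=14
  byte[14]=0x48 cont=0 payload=0x48=72: acc |= 72<<14 -> acc=1182776 shift=21 [end]
Varint 5: bytes[12:15] = B8 98 48 -> value 1182776 (3 byte(s))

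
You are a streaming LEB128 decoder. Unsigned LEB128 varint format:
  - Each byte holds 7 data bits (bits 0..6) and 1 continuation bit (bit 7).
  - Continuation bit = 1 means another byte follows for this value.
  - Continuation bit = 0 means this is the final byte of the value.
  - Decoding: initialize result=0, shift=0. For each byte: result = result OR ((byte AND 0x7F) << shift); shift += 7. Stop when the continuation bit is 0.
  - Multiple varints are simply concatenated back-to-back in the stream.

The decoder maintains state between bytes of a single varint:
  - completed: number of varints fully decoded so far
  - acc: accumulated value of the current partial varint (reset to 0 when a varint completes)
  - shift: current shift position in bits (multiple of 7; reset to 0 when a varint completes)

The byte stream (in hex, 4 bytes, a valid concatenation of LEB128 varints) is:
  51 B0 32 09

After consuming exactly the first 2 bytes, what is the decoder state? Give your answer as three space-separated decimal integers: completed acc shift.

Answer: 1 48 7

Derivation:
byte[0]=0x51 cont=0 payload=0x51: varint #1 complete (value=81); reset -> completed=1 acc=0 shift=0
byte[1]=0xB0 cont=1 payload=0x30: acc |= 48<<0 -> completed=1 acc=48 shift=7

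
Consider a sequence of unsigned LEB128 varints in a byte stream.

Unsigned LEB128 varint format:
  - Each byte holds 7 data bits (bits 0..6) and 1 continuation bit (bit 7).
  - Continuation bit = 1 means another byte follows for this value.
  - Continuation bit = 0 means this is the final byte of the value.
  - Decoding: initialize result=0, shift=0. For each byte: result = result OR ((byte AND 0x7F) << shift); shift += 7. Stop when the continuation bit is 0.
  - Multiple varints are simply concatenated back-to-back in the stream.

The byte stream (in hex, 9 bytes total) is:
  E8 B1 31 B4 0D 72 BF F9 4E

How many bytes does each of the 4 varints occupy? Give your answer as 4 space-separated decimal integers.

  byte[0]=0xE8 cont=1 payload=0x68=104: acc |= 104<<0 -> acc=104 shift=7
  byte[1]=0xB1 cont=1 payload=0x31=49: acc |= 49<<7 -> acc=6376 shift=14
  byte[2]=0x31 cont=0 payload=0x31=49: acc |= 49<<14 -> acc=809192 shift=21 [end]
Varint 1: bytes[0:3] = E8 B1 31 -> value 809192 (3 byte(s))
  byte[3]=0xB4 cont=1 payload=0x34=52: acc |= 52<<0 -> acc=52 shift=7
  byte[4]=0x0D cont=0 payload=0x0D=13: acc |= 13<<7 -> acc=1716 shift=14 [end]
Varint 2: bytes[3:5] = B4 0D -> value 1716 (2 byte(s))
  byte[5]=0x72 cont=0 payload=0x72=114: acc |= 114<<0 -> acc=114 shift=7 [end]
Varint 3: bytes[5:6] = 72 -> value 114 (1 byte(s))
  byte[6]=0xBF cont=1 payload=0x3F=63: acc |= 63<<0 -> acc=63 shift=7
  byte[7]=0xF9 cont=1 payload=0x79=121: acc |= 121<<7 -> acc=15551 shift=14
  byte[8]=0x4E cont=0 payload=0x4E=78: acc |= 78<<14 -> acc=1293503 shift=21 [end]
Varint 4: bytes[6:9] = BF F9 4E -> value 1293503 (3 byte(s))

Answer: 3 2 1 3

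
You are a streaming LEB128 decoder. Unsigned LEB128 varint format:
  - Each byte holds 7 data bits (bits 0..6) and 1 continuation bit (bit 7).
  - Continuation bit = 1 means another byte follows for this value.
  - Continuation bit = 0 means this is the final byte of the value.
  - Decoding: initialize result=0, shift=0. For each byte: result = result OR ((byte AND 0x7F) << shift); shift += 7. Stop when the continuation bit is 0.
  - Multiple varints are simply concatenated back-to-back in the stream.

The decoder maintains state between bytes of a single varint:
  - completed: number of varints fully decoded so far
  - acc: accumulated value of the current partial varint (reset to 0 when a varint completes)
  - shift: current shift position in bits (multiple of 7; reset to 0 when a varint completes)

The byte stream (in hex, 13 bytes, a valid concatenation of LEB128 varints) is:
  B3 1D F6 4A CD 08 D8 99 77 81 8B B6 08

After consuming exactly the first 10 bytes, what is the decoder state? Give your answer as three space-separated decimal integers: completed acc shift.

Answer: 4 1 7

Derivation:
byte[0]=0xB3 cont=1 payload=0x33: acc |= 51<<0 -> completed=0 acc=51 shift=7
byte[1]=0x1D cont=0 payload=0x1D: varint #1 complete (value=3763); reset -> completed=1 acc=0 shift=0
byte[2]=0xF6 cont=1 payload=0x76: acc |= 118<<0 -> completed=1 acc=118 shift=7
byte[3]=0x4A cont=0 payload=0x4A: varint #2 complete (value=9590); reset -> completed=2 acc=0 shift=0
byte[4]=0xCD cont=1 payload=0x4D: acc |= 77<<0 -> completed=2 acc=77 shift=7
byte[5]=0x08 cont=0 payload=0x08: varint #3 complete (value=1101); reset -> completed=3 acc=0 shift=0
byte[6]=0xD8 cont=1 payload=0x58: acc |= 88<<0 -> completed=3 acc=88 shift=7
byte[7]=0x99 cont=1 payload=0x19: acc |= 25<<7 -> completed=3 acc=3288 shift=14
byte[8]=0x77 cont=0 payload=0x77: varint #4 complete (value=1952984); reset -> completed=4 acc=0 shift=0
byte[9]=0x81 cont=1 payload=0x01: acc |= 1<<0 -> completed=4 acc=1 shift=7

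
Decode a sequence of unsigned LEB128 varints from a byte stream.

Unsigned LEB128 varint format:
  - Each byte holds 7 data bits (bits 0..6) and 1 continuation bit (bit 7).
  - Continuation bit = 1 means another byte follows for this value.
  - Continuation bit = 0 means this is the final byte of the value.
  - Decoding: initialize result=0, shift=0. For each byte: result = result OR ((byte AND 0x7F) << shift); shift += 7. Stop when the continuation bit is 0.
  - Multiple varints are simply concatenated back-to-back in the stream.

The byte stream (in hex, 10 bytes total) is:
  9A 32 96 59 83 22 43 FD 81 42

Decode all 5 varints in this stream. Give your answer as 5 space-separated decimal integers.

Answer: 6426 11414 4355 67 1081597

Derivation:
  byte[0]=0x9A cont=1 payload=0x1A=26: acc |= 26<<0 -> acc=26 shift=7
  byte[1]=0x32 cont=0 payload=0x32=50: acc |= 50<<7 -> acc=6426 shift=14 [end]
Varint 1: bytes[0:2] = 9A 32 -> value 6426 (2 byte(s))
  byte[2]=0x96 cont=1 payload=0x16=22: acc |= 22<<0 -> acc=22 shift=7
  byte[3]=0x59 cont=0 payload=0x59=89: acc |= 89<<7 -> acc=11414 shift=14 [end]
Varint 2: bytes[2:4] = 96 59 -> value 11414 (2 byte(s))
  byte[4]=0x83 cont=1 payload=0x03=3: acc |= 3<<0 -> acc=3 shift=7
  byte[5]=0x22 cont=0 payload=0x22=34: acc |= 34<<7 -> acc=4355 shift=14 [end]
Varint 3: bytes[4:6] = 83 22 -> value 4355 (2 byte(s))
  byte[6]=0x43 cont=0 payload=0x43=67: acc |= 67<<0 -> acc=67 shift=7 [end]
Varint 4: bytes[6:7] = 43 -> value 67 (1 byte(s))
  byte[7]=0xFD cont=1 payload=0x7D=125: acc |= 125<<0 -> acc=125 shift=7
  byte[8]=0x81 cont=1 payload=0x01=1: acc |= 1<<7 -> acc=253 shift=14
  byte[9]=0x42 cont=0 payload=0x42=66: acc |= 66<<14 -> acc=1081597 shift=21 [end]
Varint 5: bytes[7:10] = FD 81 42 -> value 1081597 (3 byte(s))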